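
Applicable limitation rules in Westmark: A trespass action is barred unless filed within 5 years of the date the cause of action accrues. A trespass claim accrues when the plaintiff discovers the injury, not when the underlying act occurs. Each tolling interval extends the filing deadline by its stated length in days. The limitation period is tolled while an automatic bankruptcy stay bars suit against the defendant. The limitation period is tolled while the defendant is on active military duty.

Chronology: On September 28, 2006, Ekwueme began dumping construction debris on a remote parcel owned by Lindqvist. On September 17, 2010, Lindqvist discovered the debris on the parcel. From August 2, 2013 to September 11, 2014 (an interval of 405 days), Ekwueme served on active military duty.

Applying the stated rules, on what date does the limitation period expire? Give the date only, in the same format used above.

October 26, 2016

Under the discovery rule, the claim accrued on September 17, 2010, when Lindqvist discovered the injury — not on the September 28, 2006 date of the underlying act.
Adding the 5 years base period to September 17, 2010 gives a deadline of September 17, 2015, before any tolling.
The defendant's active military service from August 2, 2013 to September 11, 2014 tolled the period for 405 days, extending the deadline to October 26, 2016.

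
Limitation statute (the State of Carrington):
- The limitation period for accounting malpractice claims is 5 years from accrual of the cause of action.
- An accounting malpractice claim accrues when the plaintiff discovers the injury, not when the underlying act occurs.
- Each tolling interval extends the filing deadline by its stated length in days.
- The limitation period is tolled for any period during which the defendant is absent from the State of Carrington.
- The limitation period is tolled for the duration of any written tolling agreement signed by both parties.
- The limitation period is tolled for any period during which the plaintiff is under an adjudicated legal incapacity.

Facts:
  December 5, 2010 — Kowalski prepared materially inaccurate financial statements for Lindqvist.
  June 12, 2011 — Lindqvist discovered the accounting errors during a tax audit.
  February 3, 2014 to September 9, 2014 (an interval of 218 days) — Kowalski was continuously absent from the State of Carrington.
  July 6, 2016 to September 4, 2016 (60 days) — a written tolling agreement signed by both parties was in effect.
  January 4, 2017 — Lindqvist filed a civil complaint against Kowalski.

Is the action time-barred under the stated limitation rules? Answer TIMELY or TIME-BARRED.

TIMELY

Under the discovery rule, the claim accrued on June 12, 2011, when Lindqvist discovered the injury — not on the December 5, 2010 date of the underlying act.
Adding the 5 years base period to June 12, 2011 gives a deadline of June 12, 2016, before any tolling.
The period was tolled for 218 days by the defendant's absence from the jurisdiction (February 3, 2014 to September 9, 2014), pushing the deadline to January 16, 2017.
Because the written tolling agreement ran from July 6, 2016 to September 4, 2016, the deadline is extended by 60 days to March 17, 2017.
The January 4, 2017 filing precedes the March 17, 2017 deadline; the claim is timely.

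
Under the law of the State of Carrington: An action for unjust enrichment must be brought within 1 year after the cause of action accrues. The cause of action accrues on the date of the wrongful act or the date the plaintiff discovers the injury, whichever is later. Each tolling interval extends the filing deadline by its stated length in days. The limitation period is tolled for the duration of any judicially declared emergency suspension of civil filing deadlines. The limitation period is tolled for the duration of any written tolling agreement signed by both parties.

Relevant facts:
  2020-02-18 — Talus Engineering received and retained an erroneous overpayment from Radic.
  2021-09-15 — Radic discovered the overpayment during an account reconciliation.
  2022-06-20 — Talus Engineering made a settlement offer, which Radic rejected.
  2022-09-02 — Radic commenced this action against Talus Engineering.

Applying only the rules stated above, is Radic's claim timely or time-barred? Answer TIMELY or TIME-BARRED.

TIMELY

Because discovery on 2021-09-15 post-dates the 2020-02-18 act, accrual under the later-of rule falls on 2021-09-15.
The untolled deadline — 1 year after 2021-09-15 — is 2022-09-15.
The other events in the timeline have no effect on the limitation period under the stated rules.
The 2022-09-02 filing precedes the 2022-09-15 deadline; the claim is timely.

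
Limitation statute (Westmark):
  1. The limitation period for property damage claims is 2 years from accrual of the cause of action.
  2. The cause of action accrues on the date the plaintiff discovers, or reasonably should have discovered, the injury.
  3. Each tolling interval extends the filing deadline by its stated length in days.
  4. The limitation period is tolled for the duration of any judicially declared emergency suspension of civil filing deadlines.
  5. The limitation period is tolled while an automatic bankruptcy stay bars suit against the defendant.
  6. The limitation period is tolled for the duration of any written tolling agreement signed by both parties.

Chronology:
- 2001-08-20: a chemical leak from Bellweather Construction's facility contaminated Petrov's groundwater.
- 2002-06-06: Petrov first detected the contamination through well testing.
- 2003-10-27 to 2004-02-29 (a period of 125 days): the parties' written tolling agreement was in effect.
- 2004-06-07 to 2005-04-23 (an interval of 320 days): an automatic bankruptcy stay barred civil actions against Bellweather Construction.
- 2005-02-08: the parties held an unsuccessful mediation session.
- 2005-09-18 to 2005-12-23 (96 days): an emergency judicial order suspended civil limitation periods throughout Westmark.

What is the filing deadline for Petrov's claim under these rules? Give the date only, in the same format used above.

Under the discovery rule, the claim accrued on 2002-06-06, when Petrov discovered the injury — not on the 2001-08-20 date of the underlying act.
The untolled deadline — 2 years after 2002-06-06 — is 2004-06-06.
The period was tolled for 125 days by the written tolling agreement (2003-10-27 to 2004-02-29), pushing the deadline to 2004-10-09.
The automatic bankruptcy stay from 2004-06-07 to 2005-04-23 tolled the period for 320 days, extending the deadline to 2005-08-25.
The emergency suspension of filing deadlines starting 2005-09-18 came too late — the period had run on 2005-08-25 — and so does not extend the deadline.
The other events in the timeline have no effect on the limitation period under the stated rules.

2005-08-25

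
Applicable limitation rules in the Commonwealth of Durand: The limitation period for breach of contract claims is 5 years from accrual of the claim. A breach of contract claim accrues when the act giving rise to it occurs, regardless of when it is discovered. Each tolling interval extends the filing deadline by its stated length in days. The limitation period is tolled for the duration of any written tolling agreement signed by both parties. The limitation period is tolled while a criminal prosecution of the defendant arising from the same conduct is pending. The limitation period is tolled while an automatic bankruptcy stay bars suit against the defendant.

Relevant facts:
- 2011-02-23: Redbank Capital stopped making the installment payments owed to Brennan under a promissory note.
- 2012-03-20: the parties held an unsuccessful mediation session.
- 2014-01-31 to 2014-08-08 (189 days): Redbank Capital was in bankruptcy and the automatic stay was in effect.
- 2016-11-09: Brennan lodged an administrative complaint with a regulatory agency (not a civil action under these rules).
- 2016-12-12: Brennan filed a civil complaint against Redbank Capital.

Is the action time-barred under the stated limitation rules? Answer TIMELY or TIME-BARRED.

The limitation period began to run on 2011-02-23.
Adding the 5 years base period to 2011-02-23 gives a deadline of 2016-02-23, before any tolling.
The automatic bankruptcy stay from 2014-01-31 to 2014-08-08 tolled the period for 189 days, extending the deadline to 2016-08-30.
Nothing else in the chronology tolls or restarts the period.
Brennan filed on 2016-12-12, after the 2016-08-30 deadline, so the action is time-barred.

TIME-BARRED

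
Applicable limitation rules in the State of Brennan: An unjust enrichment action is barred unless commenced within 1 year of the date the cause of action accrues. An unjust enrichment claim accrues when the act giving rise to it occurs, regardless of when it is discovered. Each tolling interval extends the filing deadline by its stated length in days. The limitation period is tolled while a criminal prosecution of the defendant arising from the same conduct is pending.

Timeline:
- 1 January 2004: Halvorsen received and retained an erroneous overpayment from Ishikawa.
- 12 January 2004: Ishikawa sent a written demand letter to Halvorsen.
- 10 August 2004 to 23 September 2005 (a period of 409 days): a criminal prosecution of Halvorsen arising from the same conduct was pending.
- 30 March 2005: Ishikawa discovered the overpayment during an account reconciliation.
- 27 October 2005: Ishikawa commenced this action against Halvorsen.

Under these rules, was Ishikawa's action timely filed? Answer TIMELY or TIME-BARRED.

TIMELY

The claim accrued on 1 January 2004, when the wrongful act occurred; under the stated occurrence rule the 30 March 2005 discovery does not delay accrual.
1 year from 1 January 2004 is 1 January 2005.
Because the pending criminal prosecution ran from 10 August 2004 to 23 September 2005, the deadline is extended by 409 days to 14 February 2006.
The other events in the timeline have no effect on the limitation period under the stated rules.
Filing on 27 October 2005 beat the 14 February 2006 deadline — the action is timely.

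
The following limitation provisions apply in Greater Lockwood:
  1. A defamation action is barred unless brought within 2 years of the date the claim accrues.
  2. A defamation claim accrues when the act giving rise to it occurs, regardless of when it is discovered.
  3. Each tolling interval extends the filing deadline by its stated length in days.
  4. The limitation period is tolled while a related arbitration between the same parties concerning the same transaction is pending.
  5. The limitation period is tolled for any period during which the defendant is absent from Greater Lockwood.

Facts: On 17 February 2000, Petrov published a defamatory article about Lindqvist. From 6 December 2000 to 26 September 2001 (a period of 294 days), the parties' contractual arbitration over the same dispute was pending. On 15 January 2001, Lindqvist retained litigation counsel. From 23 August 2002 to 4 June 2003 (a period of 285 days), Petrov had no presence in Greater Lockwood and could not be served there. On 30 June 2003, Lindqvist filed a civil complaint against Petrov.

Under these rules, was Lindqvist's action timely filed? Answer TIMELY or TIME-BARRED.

TIMELY

The claim accrued on 17 February 2000, when the wrongful act occurred.
Adding the 2 years base period to 17 February 2000 gives a deadline of 17 February 2002, before any tolling.
Because the pending related arbitration ran from 6 December 2000 to 26 September 2001, the deadline is extended by 294 days to 8 December 2002.
Because the defendant's absence from the jurisdiction ran from 23 August 2002 to 4 June 2003, the deadline is extended by 285 days to 19 September 2003.
None of the other events listed affects the running of the period under the stated rules.
The 30 June 2003 filing precedes the 19 September 2003 deadline; the claim is timely.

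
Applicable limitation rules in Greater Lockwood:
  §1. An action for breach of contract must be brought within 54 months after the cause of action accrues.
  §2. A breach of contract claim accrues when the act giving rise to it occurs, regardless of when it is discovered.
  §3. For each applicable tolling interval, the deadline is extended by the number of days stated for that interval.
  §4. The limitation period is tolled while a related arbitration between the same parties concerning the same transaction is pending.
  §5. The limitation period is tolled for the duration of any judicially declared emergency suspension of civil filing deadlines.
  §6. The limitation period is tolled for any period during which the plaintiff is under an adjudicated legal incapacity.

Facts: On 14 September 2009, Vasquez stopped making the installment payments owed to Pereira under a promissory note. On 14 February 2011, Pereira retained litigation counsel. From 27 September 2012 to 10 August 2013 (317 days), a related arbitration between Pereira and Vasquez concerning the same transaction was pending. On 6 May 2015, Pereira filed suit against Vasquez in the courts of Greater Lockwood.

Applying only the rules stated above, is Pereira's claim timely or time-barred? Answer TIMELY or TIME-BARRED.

The claim accrued on 14 September 2009, when the wrongful act occurred.
54 months from 14 September 2009 is 14 March 2014.
The pending related arbitration from 27 September 2012 to 10 August 2013 tolled the period for 317 days, extending the deadline to 25 January 2015.
The other events in the timeline have no effect on the limitation period under the stated rules.
Filing on 6 May 2015 missed the 25 January 2015 deadline — the action is time-barred.

TIME-BARRED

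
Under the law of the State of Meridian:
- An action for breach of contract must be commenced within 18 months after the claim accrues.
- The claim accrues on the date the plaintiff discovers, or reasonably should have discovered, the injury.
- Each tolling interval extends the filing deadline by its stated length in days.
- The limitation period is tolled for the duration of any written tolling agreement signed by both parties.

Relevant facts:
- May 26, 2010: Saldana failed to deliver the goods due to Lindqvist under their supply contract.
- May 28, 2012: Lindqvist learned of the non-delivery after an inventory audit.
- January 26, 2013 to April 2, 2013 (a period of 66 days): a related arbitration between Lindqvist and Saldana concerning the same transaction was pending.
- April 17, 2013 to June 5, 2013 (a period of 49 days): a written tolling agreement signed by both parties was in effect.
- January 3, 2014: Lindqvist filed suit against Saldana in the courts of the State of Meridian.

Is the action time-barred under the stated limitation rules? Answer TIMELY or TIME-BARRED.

TIMELY

Accrual is tied to discovery, so the period began on May 28, 2012 rather than on May 26, 2010 when the act occurred.
Adding the 18 months base period to May 28, 2012 gives a deadline of November 28, 2013, before any tolling.
The written tolling agreement from April 17, 2013 to June 5, 2013 tolled the period for 49 days, extending the deadline to January 16, 2014.
The pending related arbitration from January 26, 2013 to April 2, 2013 does not toll the period, because no stated rule makes a pending arbitration a tolling event.
Lindqvist filed on January 3, 2014, before the January 16, 2014 deadline, so the action is timely.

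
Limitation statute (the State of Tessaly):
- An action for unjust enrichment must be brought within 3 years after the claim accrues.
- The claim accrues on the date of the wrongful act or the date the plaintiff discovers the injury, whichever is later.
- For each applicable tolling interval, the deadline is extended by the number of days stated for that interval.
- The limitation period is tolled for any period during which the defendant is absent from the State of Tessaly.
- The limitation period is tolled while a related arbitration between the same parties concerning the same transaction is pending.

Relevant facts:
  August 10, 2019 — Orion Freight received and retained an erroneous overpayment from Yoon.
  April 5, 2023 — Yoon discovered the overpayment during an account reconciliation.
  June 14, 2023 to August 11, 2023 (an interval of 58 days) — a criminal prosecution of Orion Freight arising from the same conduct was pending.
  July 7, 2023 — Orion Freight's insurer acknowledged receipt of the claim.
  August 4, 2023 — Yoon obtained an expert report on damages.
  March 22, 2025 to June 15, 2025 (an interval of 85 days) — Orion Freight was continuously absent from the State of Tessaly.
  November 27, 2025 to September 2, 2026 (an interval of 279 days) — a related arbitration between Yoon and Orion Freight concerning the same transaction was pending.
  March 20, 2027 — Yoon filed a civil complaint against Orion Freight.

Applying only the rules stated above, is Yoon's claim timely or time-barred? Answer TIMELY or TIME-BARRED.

TIMELY

The claim accrued on April 5, 2023 — the later of the August 10, 2019 act and the April 5, 2023 discovery.
3 years from April 5, 2023 is April 5, 2026.
The period was tolled for 85 days by the defendant's absence from the jurisdiction (March 22, 2025 to June 15, 2025), pushing the deadline to June 29, 2026.
The period was tolled for 279 days by the pending related arbitration (November 27, 2025 to September 2, 2026), pushing the deadline to April 4, 2027.
Although a criminal prosecution ran from June 14, 2023 to August 11, 2023, the stated rules do not make that a tolling event, so it is disregarded.
None of the other events listed affects the running of the period under the stated rules.
Filing on March 20, 2027 beat the April 4, 2027 deadline — the action is timely.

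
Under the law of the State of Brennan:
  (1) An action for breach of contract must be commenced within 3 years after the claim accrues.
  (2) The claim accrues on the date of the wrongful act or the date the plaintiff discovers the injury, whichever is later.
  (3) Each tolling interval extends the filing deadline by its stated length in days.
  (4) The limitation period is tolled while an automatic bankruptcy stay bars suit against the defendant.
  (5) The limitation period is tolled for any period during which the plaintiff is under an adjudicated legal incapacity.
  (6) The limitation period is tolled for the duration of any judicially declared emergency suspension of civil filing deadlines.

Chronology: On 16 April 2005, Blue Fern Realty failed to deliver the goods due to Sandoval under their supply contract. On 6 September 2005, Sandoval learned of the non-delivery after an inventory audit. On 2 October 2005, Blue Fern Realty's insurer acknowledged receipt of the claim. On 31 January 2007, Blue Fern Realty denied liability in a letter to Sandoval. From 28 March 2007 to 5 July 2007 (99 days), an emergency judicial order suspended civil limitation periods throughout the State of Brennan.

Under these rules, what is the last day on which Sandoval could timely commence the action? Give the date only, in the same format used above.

14 December 2008

Because discovery on 6 September 2005 post-dates the 16 April 2005 act, accrual under the later-of rule falls on 6 September 2005.
3 years from 6 September 2005 is 6 September 2008.
The period was tolled for 99 days by the emergency suspension of filing deadlines (28 March 2007 to 5 July 2007), pushing the deadline to 14 December 2008.
None of the other events listed affects the running of the period under the stated rules.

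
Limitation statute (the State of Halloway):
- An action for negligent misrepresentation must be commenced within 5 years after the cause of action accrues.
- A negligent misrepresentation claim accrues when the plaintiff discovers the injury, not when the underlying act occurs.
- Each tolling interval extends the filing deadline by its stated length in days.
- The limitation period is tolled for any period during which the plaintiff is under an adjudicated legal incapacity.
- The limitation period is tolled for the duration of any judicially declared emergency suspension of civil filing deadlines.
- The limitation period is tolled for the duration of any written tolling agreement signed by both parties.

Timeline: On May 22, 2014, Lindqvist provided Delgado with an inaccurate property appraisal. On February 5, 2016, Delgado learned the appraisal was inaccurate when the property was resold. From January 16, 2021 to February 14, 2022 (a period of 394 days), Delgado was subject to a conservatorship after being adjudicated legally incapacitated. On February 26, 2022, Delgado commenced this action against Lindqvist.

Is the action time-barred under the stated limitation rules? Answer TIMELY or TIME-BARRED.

TIMELY

Accrual is tied to discovery, so the period began on February 5, 2016 rather than on May 22, 2014 when the act occurred.
The untolled deadline — 5 years after February 5, 2016 — is February 5, 2021.
The plaintiff's legal incapacity from January 16, 2021 to February 14, 2022 tolled the period for 394 days, extending the deadline to March 6, 2022.
The February 26, 2022 filing precedes the March 6, 2022 deadline; the claim is timely.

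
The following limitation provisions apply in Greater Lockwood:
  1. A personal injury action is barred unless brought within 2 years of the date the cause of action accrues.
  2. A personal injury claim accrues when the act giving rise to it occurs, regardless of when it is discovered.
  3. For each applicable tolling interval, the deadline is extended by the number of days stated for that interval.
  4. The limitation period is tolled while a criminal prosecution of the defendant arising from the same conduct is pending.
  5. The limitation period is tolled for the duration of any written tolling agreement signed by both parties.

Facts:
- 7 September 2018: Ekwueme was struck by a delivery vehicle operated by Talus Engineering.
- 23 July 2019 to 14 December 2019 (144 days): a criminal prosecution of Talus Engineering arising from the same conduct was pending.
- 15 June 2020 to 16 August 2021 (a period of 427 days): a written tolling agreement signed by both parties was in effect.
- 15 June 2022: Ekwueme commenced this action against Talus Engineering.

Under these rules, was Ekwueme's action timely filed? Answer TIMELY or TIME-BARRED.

TIME-BARRED

The limitation period began to run on 7 September 2018.
2 years from 7 September 2018 is 7 September 2020.
Because the pending criminal prosecution ran from 23 July 2019 to 14 December 2019, the deadline is extended by 144 days to 29 January 2021.
The period was tolled for 427 days by the written tolling agreement (15 June 2020 to 16 August 2021), pushing the deadline to 1 April 2022.
Filing on 15 June 2022 missed the 1 April 2022 deadline — the action is time-barred.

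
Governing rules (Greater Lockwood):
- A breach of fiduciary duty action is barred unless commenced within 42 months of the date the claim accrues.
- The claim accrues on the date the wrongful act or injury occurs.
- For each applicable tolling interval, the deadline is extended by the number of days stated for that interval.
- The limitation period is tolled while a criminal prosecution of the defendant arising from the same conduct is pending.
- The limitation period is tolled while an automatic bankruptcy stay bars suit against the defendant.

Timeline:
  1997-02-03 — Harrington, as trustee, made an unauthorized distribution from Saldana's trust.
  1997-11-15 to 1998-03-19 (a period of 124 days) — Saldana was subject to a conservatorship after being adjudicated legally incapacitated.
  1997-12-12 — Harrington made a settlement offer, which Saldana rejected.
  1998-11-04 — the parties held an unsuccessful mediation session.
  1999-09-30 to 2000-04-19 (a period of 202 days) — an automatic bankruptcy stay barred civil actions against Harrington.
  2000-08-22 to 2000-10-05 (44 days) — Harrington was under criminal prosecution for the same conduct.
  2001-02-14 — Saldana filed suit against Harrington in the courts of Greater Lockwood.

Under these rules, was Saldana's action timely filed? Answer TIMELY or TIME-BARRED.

TIMELY

The limitation period began to run on 1997-02-03.
42 months from 1997-02-03 is 2000-08-03.
The automatic bankruptcy stay from 1999-09-30 to 2000-04-19 tolled the period for 202 days, extending the deadline to 2001-02-21.
The period was tolled for 44 days by the pending criminal prosecution (2000-08-22 to 2000-10-05), pushing the deadline to 2001-04-06.
No stated provision tolls the period for the plaintiff's incapacity, so the interval from 1997-11-15 to 1998-03-19 has no effect on the deadline.
None of the other events listed affects the running of the period under the stated rules.
Saldana filed on 2001-02-14, before the 2001-04-06 deadline, so the action is timely.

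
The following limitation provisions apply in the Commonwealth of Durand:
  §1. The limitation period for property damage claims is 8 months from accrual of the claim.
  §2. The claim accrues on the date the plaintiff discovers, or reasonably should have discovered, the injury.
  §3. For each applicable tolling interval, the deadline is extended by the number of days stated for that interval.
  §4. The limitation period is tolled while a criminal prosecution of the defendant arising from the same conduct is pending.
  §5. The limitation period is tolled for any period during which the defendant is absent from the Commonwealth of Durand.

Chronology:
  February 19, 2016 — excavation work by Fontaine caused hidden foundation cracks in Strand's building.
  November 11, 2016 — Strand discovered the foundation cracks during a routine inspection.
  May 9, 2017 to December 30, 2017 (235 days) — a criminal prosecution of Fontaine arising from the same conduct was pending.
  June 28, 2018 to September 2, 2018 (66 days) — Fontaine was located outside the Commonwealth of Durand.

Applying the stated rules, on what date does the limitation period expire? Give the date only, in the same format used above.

Accrual is tied to discovery, so the period began on November 11, 2016 rather than on February 19, 2016 when the act occurred.
Adding the 8 months base period to November 11, 2016 gives a deadline of July 11, 2017, before any tolling.
Because the pending criminal prosecution ran from May 9, 2017 to December 30, 2017, the deadline is extended by 235 days to March 3, 2018.
The defendant's absence from the jurisdiction from June 28, 2018 to September 2, 2018 began after the period had already run on March 3, 2018, so it has no tolling effect.

March 3, 2018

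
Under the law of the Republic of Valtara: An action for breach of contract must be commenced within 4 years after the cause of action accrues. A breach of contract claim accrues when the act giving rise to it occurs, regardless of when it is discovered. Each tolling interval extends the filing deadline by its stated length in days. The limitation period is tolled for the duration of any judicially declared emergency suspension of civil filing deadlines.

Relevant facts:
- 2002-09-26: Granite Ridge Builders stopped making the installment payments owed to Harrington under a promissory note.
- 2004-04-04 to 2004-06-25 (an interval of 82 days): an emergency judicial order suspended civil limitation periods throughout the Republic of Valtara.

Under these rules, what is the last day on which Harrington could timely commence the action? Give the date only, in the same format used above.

The limitation period began to run on 2002-09-26.
Adding the 4 years base period to 2002-09-26 gives a deadline of 2006-09-26, before any tolling.
The period was tolled for 82 days by the emergency suspension of filing deadlines (2004-04-04 to 2004-06-25), pushing the deadline to 2006-12-17.

2006-12-17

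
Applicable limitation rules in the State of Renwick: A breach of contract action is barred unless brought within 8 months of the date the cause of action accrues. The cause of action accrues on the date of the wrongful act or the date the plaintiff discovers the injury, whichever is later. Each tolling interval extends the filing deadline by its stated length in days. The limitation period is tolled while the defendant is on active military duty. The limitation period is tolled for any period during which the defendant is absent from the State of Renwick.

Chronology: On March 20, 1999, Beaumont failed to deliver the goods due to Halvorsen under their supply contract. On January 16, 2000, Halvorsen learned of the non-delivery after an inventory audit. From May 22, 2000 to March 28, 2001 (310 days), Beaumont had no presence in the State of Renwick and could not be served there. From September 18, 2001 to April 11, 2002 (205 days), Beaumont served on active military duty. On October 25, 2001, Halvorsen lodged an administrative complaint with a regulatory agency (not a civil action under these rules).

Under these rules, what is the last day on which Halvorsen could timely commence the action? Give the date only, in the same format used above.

July 23, 2001

The claim accrued on January 16, 2000 — the later of the March 20, 1999 act and the January 16, 2000 discovery.
The untolled deadline — 8 months after January 16, 2000 — is September 16, 2000.
The period was tolled for 310 days by the defendant's absence from the jurisdiction (May 22, 2000 to March 28, 2001), pushing the deadline to July 23, 2001.
By the time the defendant's active military service began on September 18, 2001, the limitation period had already expired on July 23, 2001; that interval cannot revive it.
Nothing else in the chronology tolls or restarts the period.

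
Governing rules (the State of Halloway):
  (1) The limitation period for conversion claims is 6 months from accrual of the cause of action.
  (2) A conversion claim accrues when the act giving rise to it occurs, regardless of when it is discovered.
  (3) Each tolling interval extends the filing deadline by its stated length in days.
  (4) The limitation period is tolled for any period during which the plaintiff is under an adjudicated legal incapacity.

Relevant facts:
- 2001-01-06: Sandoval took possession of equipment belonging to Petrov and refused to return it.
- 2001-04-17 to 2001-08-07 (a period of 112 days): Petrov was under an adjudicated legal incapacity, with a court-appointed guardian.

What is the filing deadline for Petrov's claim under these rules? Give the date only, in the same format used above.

The claim accrued on 2001-01-06, when the wrongful act occurred.
6 months from 2001-01-06 is 2001-07-06.
The period was tolled for 112 days by the plaintiff's legal incapacity (2001-04-17 to 2001-08-07), pushing the deadline to 2001-10-26.

2001-10-26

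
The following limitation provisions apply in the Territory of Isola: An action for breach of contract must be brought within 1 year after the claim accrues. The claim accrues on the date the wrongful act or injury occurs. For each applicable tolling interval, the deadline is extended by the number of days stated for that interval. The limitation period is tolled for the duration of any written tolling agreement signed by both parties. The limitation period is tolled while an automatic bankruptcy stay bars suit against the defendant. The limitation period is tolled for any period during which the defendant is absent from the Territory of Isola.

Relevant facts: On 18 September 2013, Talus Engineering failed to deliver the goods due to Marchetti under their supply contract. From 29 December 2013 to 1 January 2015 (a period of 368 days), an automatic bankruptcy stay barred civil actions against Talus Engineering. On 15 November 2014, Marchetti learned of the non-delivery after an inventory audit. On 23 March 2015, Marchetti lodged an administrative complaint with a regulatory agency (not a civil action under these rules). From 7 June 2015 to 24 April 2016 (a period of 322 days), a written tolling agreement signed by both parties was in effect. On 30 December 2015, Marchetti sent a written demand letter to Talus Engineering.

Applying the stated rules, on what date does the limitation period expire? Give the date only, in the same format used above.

The claim accrued on 18 September 2013, when the wrongful act occurred; under the stated occurrence rule the 15 November 2014 discovery does not delay accrual.
1 year from 18 September 2013 is 18 September 2014.
The period was tolled for 368 days by the automatic bankruptcy stay (29 December 2013 to 1 January 2015), pushing the deadline to 21 September 2015.
The written tolling agreement from 7 June 2015 to 24 April 2016 tolled the period for 322 days, extending the deadline to 8 August 2016.
None of the other events listed affects the running of the period under the stated rules.

8 August 2016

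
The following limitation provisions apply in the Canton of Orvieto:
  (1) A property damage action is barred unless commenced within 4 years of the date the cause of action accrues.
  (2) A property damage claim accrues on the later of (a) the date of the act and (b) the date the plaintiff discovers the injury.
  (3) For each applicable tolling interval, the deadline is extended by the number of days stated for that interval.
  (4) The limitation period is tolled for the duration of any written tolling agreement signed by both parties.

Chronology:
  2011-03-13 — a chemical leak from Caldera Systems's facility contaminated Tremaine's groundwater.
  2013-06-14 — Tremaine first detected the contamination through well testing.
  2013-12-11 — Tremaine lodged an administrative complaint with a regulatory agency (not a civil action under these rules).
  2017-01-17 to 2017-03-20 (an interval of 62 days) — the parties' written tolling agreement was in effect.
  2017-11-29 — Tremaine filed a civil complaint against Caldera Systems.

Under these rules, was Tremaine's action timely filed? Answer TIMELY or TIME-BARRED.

Taking the later of the act (2011-03-13) and discovery (2013-06-14), the claim accrued on 2013-06-14.
Adding the 4 years base period to 2013-06-14 gives a deadline of 2017-06-14, before any tolling.
Because the written tolling agreement ran from 2017-01-17 to 2017-03-20, the deadline is extended by 62 days to 2017-08-15.
None of the other events listed affects the running of the period under the stated rules.
The 2017-11-29 filing falls after the 2017-08-15 deadline; the claim is time-barred.

TIME-BARRED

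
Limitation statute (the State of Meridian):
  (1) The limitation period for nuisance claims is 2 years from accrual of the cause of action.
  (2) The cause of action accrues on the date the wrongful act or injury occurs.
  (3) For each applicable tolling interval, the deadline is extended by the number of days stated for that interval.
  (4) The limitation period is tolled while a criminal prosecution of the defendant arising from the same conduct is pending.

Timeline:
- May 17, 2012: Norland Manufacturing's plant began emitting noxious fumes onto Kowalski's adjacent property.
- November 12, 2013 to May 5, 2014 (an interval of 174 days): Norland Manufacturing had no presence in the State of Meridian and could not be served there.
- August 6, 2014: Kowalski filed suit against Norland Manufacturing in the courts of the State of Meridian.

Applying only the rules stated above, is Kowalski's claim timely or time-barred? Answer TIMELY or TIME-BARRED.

The claim accrued on May 17, 2012, when the wrongful act occurred.
The untolled deadline — 2 years after May 17, 2012 — is May 17, 2014.
No stated provision tolls the period for the defendant's absence, so the interval from November 12, 2013 to May 5, 2014 has no effect on the deadline.
Kowalski filed on August 6, 2014, after the May 17, 2014 deadline, so the action is time-barred.

TIME-BARRED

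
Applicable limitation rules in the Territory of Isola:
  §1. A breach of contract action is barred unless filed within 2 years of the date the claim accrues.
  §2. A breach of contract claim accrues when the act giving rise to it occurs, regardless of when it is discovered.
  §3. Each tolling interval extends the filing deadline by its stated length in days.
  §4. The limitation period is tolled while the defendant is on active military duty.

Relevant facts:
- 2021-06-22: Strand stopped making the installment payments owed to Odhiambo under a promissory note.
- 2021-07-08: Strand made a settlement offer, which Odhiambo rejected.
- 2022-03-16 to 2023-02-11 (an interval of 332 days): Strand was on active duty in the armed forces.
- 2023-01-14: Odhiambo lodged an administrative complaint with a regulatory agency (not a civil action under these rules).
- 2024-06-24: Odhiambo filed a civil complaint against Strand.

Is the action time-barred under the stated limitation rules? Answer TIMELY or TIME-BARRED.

The claim accrued on 2021-06-22, the date of the act.
2 years from 2021-06-22 is 2023-06-22.
The period was tolled for 332 days by the defendant's active military service (2022-03-16 to 2023-02-11), pushing the deadline to 2024-05-19.
The other events in the timeline have no effect on the limitation period under the stated rules.
The 2024-06-24 filing falls after the 2024-05-19 deadline; the claim is time-barred.

TIME-BARRED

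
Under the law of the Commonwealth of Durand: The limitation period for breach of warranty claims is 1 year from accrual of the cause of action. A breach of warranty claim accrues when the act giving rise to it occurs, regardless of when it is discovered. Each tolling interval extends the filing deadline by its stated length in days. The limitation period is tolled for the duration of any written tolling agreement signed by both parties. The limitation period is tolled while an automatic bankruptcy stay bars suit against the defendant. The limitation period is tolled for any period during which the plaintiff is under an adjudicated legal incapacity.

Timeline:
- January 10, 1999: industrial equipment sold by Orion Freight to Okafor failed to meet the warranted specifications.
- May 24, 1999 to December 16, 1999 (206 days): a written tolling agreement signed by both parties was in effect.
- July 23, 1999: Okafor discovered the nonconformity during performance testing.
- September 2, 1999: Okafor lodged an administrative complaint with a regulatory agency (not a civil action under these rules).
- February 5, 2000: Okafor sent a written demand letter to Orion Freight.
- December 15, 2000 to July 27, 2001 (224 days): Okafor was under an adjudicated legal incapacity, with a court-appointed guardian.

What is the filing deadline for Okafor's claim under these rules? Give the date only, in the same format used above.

Accrual is governed by the date of the act, so the period began to run on January 10, 1999; the later discovery on July 23, 1999 is irrelevant under the stated rule.
Adding the 1 year base period to January 10, 1999 gives a deadline of January 10, 2000, before any tolling.
Because the written tolling agreement ran from May 24, 1999 to December 16, 1999, the deadline is extended by 206 days to August 3, 2000.
The plaintiff's legal incapacity from December 15, 2000 to July 27, 2001 began after the period had already run on August 3, 2000, so it has no tolling effect.
Nothing else in the chronology tolls or restarts the period.

August 3, 2000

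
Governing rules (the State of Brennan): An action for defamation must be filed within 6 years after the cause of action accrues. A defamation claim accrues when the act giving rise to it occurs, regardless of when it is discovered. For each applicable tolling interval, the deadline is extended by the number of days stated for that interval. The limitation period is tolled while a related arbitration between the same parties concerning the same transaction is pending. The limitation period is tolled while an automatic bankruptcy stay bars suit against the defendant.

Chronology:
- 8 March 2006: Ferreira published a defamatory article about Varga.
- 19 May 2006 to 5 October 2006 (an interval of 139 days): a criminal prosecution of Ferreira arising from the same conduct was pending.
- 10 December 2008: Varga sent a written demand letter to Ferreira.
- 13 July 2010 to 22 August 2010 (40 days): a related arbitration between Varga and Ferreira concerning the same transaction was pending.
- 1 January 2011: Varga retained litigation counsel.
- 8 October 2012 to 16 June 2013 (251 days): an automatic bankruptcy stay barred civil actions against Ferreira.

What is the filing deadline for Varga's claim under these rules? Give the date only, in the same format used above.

The limitation period began to run on 8 March 2006.
Adding the 6 years base period to 8 March 2006 gives a deadline of 8 March 2012, before any tolling.
The period was tolled for 40 days by the pending related arbitration (13 July 2010 to 22 August 2010), pushing the deadline to 17 April 2012.
The automatic bankruptcy stay starting 8 October 2012 came too late — the period had run on 17 April 2012 — and so does not extend the deadline.
The pending criminal prosecution from 19 May 2006 to 5 October 2006 does not toll the period, because no stated rule makes a criminal prosecution a tolling event.
None of the other events listed affects the running of the period under the stated rules.

17 April 2012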